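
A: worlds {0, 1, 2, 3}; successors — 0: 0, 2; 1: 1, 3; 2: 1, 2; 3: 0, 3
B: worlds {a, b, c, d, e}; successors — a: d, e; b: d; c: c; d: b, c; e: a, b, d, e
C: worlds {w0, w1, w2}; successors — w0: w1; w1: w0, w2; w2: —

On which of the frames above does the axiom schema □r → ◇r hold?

A, B

This is the axiom for seriality; its first-order frame correspondent is ∀x ∃y Rxy.
A: ✓.
B: ✓.
C: fails — world w2 has no successor.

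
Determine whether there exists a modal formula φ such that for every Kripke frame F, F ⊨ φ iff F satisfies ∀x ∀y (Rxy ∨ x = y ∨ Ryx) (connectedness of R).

No

If a class were modally definable it would be closed under disjoint unions (Goldblatt–Thomason).
Take 4 disjoint single-world reflexive frames: each is trivially connected, but their disjoint union has 4 worlds with no edge between distinct components, so it is not connected.
Hence connectedness of R is not modally definable.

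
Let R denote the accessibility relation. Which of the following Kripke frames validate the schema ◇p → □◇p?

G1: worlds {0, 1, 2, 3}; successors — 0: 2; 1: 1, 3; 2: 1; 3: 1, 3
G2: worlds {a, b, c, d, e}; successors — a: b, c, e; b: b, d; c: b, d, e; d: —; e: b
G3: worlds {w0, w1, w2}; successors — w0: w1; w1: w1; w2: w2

G3

This is the axiom for the Euclidean property; its first-order frame correspondent is ∀x ∀y ∀z (Rxy ∧ Rxz → Ryz).
G1: fails — R02 and R02 but not R22.
G2: fails — Rab and Rae but not Rbe.
G3: ✓.
Valid on: G3.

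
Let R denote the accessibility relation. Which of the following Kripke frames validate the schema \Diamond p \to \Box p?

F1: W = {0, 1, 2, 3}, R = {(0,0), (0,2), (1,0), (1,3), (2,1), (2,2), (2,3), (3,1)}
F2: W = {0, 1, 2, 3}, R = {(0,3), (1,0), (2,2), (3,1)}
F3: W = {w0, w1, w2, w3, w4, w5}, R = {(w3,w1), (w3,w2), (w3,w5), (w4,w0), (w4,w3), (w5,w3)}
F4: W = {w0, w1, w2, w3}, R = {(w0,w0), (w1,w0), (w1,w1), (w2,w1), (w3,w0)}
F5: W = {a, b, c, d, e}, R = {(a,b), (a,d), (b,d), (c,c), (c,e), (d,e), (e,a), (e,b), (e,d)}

The schema corresponds to partial functionality: \forall x \forall y \forall z (Rxy \wedge Rxz \to y = z).
F1: fails — 0 sees both 0 and 2.
F2: holds.
F3: fails — w3 sees both w1 and w2.
F4: fails — w1 sees both w0 and w1.
F5: fails — a sees both b and d.

F2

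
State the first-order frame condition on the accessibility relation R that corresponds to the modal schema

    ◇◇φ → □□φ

∀x ∀y ∀z ((xR²y ∧ xR²z) → ∃w (y = w ∧ z = w))

This is a Sahlqvist (Geach-type) schema ◇^2□^0φ → □^2◇^0φ.
First-order correspondent: ∀x ∀y ∀z ((xR²y ∧ xR²z) → ∃w (y = w ∧ z = w)).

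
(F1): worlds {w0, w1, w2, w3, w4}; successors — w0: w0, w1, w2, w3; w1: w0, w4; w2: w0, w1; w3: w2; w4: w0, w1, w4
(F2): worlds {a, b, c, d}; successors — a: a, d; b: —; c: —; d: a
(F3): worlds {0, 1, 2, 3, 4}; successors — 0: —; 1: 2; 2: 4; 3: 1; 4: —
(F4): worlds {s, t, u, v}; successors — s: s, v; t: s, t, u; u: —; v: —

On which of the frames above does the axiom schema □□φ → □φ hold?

(F2), (F4)

This is the axiom for density; its first-order frame correspondent is ∀x ∀y (Rxy → ∃z (Rxz ∧ Rzy)).
(F1): fails — Rw3w2 but no z with Rw3z and Rzw2.
(F2): satisfies the condition.
(F3): fails — R12 but no z with R1z and Rz2.
(F4): satisfies the condition.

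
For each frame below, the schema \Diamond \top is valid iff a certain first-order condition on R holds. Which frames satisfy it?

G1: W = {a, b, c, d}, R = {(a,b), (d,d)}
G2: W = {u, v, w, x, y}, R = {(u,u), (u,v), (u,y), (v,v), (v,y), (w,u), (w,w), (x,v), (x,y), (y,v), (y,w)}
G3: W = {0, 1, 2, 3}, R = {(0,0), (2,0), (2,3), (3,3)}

This is the axiom for seriality; its first-order frame correspondent is \forall x \exists y Rxy.
G1: fails — world b has no successor.
G2: condition met.
G3: fails — world 1 has no successor.
Valid on: G2.

G2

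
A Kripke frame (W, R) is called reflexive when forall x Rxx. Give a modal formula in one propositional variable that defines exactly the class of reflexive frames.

□r → r

A defining formula is □r → r (the T axiom).
Suppose □r→r is valid. At any x set V(r)={w : Rxw}. Then □r holds at x, so r holds at x, i.e. Rxx.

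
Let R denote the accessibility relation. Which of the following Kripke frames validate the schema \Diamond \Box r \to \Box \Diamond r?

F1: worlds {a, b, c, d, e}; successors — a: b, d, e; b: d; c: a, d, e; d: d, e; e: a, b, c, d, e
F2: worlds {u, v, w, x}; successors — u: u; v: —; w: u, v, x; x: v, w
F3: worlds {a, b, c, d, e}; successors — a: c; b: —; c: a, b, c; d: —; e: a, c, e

Frame correspondent (Sahlqvist): \forall x \forall y \forall z (Rxy \wedge Rxz \to \exists w (Ryw \wedge Rzw)) — i.e. convergence.
F1: ✓.
F2: fails — Rwu and Rwx but u and x have no common successor.
F3: fails — Rcc and Rcb but c and b have no common successor.
Valid on: F1.

F1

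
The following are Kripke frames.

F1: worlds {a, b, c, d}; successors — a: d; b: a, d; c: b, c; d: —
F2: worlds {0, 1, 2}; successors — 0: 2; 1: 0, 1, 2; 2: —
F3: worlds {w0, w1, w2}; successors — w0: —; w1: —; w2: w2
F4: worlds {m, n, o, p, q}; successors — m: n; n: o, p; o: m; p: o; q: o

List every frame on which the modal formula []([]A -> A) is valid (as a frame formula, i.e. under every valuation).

Frame correspondent (Sahlqvist): forall x forall y (Rxy -> Ryy) — i.e. shift-reflexivity.
F1: fails — Rba but not Raa.
F2: fails — R12 but not R22.
F3: ✓.
F4: fails — Rom but not Rmm.
Valid on: F3.

F3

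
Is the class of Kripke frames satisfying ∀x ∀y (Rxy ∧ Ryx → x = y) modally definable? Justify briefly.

Modal frame validity is preserved under surjective bounded morphisms.
The 8-cycle (worlds 0,1,2,3,4,5,6,7 with 0→1→2→3→4→5→6→7→0) is antisymmetric. Sending even-indexed worlds to • and odd-indexed worlds to ∘ is a surjective bounded morphism onto the two-world frame with •↔∘, which is not antisymmetric.
So no modal formula (or set of formulas) defines exactly the antisymmetric frames.

Not definable by any modal formula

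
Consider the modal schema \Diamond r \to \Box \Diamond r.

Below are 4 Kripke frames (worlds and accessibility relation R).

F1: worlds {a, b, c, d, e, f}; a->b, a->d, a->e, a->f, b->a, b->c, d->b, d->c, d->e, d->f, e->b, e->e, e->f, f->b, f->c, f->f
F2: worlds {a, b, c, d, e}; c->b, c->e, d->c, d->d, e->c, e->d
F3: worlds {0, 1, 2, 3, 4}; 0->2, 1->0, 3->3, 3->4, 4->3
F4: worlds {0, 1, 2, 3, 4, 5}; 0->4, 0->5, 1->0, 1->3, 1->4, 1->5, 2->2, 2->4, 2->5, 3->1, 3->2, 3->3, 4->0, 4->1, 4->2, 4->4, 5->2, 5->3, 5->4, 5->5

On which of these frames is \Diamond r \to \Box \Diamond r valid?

Frame correspondent (Sahlqvist): \forall x \forall y \forall z (Rxy \wedge Rxz \to Ryz) — i.e. the Euclidean property.
F1: fails — Rab and Rab but not Rbb.
F2: fails — Rcb and Rcb but not Rbb.
F3: fails — R02 and R02 but not R22.
F4: fails — R04 and R05 but not R45.
Valid on no frame.

none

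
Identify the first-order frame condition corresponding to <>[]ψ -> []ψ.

This is frame-equivalent to ◇ψ → □◇ψ (substitute ¬ψ for ψ and contrapose).
Suppose ◇ψ→□◇ψ is valid. Take Rxy, Rxz and set V(ψ)={y}. Then ◇ψ at x, so □◇ψ at x, so ◇ψ at z, so some w with Rzw has ψ; w=y, i.e. Rzy. By symmetry of the argument, Ryz.

the Euclidean property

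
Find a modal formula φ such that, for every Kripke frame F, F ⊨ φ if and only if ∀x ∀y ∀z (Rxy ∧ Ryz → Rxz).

A defining formula is □p → □□p (the 4 axiom).
Suppose □p→□□p is valid. Take Rxy, Ryz and set V(p)={w : Rxw}. Then □p at x, so □□p at x, so □p at y, so p at z, i.e. Rxz.

□p → □□p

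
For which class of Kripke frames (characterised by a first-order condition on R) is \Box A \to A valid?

Reflexivity

Suppose □A→A is valid. At any x set V(A)={w : Rxw}. Then □A holds at x, so A holds at x, i.e. Rxx.
The converse is a direct semantic check.
So the correspondent is reflexivity.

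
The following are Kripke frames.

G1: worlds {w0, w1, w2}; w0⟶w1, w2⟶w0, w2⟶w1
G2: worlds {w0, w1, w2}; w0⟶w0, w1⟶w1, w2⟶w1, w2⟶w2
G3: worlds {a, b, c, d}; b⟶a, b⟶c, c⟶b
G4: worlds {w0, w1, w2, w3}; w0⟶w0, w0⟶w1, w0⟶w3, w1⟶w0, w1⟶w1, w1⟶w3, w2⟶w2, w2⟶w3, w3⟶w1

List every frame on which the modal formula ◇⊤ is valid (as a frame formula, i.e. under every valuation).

The schema corresponds to seriality: ∀x ∃y Rxy.
G1: fails — world w1 has no successor.
G2: condition met.
G3: fails — world a has no successor.
G4: condition met.
Valid on: G2, G4.

G2, G4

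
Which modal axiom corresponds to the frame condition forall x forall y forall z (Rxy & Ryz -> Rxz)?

The condition is transitivity. The 4 schema □r → □□r defines it.
Suppose □r→□□r is valid. Take Rxy, Ryz and set V(r)={w : Rxw}. Then □r at x, so □□r at x, so □r at y, so r at z, i.e. Rxz.

□r → □□r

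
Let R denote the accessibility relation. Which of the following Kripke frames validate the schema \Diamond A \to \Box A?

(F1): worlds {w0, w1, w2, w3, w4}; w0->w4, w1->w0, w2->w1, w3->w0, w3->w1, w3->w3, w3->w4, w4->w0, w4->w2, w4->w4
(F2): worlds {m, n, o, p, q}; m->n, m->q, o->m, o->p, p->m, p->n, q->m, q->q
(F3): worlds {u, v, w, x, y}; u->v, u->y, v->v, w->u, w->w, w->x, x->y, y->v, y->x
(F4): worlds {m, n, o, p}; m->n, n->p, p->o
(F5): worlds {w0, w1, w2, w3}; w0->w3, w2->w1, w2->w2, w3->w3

The schema corresponds to partial functionality: \forall x \forall y \forall z (Rxy \wedge Rxz \to y = z).
(F1): fails — w3 sees both w0 and w1.
(F2): fails — m sees both n and q.
(F3): fails — u sees both v and y.
(F4): holds.
(F5): fails — w2 sees both w1 and w2.
Valid on: (F4).

(F4)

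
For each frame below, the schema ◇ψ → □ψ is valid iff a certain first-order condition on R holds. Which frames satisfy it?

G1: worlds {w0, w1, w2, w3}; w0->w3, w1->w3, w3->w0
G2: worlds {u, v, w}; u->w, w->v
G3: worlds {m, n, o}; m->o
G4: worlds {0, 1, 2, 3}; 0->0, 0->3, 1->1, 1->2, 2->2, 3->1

This is the axiom for partial functionality; its first-order frame correspondent is ∀x ∀y ∀z (Rxy ∧ Rxz → y = z).
G1: ✓.
G2: ✓.
G3: ✓.
G4: fails — 0 sees both 0 and 3.

G1, G2, G3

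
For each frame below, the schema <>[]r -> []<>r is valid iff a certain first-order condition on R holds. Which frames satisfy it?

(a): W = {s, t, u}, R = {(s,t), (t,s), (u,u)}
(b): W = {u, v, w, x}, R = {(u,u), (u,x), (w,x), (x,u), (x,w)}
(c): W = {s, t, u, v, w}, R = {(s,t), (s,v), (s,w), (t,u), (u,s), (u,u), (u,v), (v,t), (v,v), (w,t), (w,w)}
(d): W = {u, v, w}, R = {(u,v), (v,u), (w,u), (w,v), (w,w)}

(a), (b)

The schema corresponds to convergence: forall x forall y forall z (Rxy & Rxz -> exists w (Ryw & Rzw)).
(a): holds.
(b): holds.
(c): fails — Rsv and Rst but v and t have no common successor.
(d): fails — Rwu and Rwv but u and v have no common successor.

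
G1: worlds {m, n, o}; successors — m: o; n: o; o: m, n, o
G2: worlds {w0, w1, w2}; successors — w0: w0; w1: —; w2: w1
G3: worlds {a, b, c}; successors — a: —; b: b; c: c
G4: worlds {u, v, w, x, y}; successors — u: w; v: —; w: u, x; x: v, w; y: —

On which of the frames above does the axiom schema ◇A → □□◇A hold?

The schema corresponds to a generalized confluence (Geach) condition: ∀x ∀y ∀z ((xRy ∧ xR²z) → ∃w (y = w ∧ zRw)).
G1: fails — oRm, oR²m but no w with m=w and mRw.
G2: holds.
G3: holds.
G4: fails — wRu, wR²v but no t with u=t and vRt.
Valid on: G2, G3.

G2, G3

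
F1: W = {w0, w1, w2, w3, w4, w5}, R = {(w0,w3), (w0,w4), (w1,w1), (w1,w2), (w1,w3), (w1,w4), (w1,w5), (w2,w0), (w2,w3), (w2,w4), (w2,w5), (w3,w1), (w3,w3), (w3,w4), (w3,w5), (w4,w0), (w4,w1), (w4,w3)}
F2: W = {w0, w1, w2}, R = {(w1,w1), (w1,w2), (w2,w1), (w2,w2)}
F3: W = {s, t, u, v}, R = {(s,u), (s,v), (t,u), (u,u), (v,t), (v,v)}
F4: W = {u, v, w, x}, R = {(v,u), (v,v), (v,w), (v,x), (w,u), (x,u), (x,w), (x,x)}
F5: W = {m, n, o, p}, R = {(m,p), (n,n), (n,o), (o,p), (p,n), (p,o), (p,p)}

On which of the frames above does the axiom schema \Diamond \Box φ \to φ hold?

F2

This is the axiom for symmetry; its first-order frame correspondent is \forall x \forall y (Rxy \to Ryx).
F1: fails — Rw1w5 but not Rw5w1.
F2: holds.
F3: fails — Rvt but not Rtv.
F4: fails — Rxw but not Rwx.
F5: fails — Rpn but not Rnp.
Valid on: F2.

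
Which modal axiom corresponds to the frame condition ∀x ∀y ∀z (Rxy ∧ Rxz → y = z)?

This is partial functionality; the standard corresponding axiom is CD: ◇s → □s.
Suppose ◇s→□s is valid. Take Rxy, Rxz and set V(s)={y}. Then ◇s at x, so □s at x, so s at z, i.e. z=y.

◇s → □s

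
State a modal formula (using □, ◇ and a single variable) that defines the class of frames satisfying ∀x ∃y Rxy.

□s → ◇s

This is seriality; the standard corresponding axiom is D: □s → ◇s.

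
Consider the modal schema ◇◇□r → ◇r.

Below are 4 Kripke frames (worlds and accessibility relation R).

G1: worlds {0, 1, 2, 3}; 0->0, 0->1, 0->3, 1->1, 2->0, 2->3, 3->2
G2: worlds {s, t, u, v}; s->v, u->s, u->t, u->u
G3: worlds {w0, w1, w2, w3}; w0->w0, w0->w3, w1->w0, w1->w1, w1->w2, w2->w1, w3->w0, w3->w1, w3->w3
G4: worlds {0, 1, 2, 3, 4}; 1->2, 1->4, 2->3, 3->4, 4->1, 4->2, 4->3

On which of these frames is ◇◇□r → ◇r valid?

The schema corresponds to a generalized confluence (Geach) condition: ∀x ∀y (xR²y → ∃w (yRw ∧ xRw)).
G1: fails — 0R²3 but no w with 3Rw and 0Rw.
G2: fails — uR²s but no w with sRw and uRw.
G3: fails — w2R²w0 but no w with w0Rw and w2Rw.
G4: fails — 1R²2 but no w with 2Rw and 1Rw.

none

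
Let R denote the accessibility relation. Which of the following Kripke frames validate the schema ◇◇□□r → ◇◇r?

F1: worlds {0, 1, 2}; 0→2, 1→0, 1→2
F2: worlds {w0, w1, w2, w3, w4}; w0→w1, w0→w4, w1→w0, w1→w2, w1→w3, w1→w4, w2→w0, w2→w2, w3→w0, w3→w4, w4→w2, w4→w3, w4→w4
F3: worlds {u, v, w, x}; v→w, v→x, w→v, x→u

This is the axiom for a generalized confluence (Geach) condition; its first-order frame correspondent is ∀x ∀y (xR²y → ∃w (yR²w ∧ xR²w)).
F1: fails — 1R²2 but no w with 2R²w and 1R²w.
F2: satisfies the condition.
F3: fails — vR²u but no t with uR²t and vR²t.

F2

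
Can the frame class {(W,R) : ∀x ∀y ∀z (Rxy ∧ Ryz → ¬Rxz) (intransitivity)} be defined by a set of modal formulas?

Any modally definable frame class is closed under surjective bounded morphisms.
The 5-cycle (worlds 0,1,2,3,4 with 0→1→2→3→4→0) is intransitive. Mapping every world to a single reflexive point • is a surjective bounded morphism; the reflexive point is not intransitive (R••∧R•• but R••).
So the class is not modally definable.

Not modally definable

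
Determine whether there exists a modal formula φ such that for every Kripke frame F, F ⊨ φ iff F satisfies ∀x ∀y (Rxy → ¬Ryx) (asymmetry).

No — not modally definable

Any modally definable frame class is closed under surjective bounded morphisms.
The 4-cycle (worlds w0,w1,w2,w3 with w0→w1→w2→w3→w0) is asymmetric. Mapping every world to a single reflexive point • is a surjective bounded morphism, and the reflexive point is not asymmetric (R•• but asymmetry requires ¬R••).
Hence asymmetry is not modally definable.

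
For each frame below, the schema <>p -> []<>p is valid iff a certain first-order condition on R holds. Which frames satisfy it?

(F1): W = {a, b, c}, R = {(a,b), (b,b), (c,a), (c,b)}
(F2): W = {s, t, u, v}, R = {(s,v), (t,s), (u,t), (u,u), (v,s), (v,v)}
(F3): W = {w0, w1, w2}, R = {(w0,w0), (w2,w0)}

The schema corresponds to the Euclidean property: forall x forall y forall z (Rxy & Rxz -> Ryz).
(F1): fails — Rca and Rca but not Raa.
(F2): fails — Rts and Rts but not Rss.
(F3): condition met.

(F3)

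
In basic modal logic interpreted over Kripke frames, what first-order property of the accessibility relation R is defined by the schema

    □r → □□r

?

Suppose □r→□□r is valid. Take Rxy, Ryz and set V(r)={w : Rxw}. Then □r at x, so □□r at x, so □r at y, so r at z, i.e. Rxz.
The converse is a direct semantic check.
So the correspondent is transitivity.

Transitivity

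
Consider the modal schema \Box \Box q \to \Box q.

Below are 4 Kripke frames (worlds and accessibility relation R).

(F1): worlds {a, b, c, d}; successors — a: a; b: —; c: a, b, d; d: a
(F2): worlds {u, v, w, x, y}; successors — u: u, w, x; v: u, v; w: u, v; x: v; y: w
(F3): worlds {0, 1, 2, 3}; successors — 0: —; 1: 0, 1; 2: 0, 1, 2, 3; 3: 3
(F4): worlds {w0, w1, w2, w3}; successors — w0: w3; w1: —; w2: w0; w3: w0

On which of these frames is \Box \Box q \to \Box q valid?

(F3)

The schema corresponds to density: \forall x \forall y (Rxy \to \exists z (Rxz \wedge Rzy)).
(F1): fails — Rcd but no z with Rcz and Rzd.
(F2): fails — Ryw but no z with Ryz and Rzw.
(F3): satisfies the condition.
(F4): fails — Rw2w0 but no z with Rw2z and Rzw0.
Valid on: (F3).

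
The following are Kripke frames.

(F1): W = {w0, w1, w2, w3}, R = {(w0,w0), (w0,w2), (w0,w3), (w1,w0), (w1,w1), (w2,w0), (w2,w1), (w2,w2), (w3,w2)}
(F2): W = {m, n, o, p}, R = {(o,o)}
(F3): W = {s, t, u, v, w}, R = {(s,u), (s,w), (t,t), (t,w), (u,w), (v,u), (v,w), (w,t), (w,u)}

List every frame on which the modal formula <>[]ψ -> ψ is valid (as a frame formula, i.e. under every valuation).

This is the axiom for symmetry; its first-order frame correspondent is forall x forall y (Rxy -> Ryx).
(F1): fails — Rw1w0 but not Rw0w1.
(F2): ✓.
(F3): fails — Rvw but not Rwv.

(F2)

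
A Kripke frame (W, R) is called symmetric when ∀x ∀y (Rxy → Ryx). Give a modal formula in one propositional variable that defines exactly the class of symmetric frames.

A defining formula is s → □◇s (the B axiom).
Suppose s→□◇s is valid. Take Rxy and set V(s)={x}. Then s at x, so □◇s at x, so ◇s at y, so some z with Ryz has s; z=x, i.e. Ryx.

s → □◇s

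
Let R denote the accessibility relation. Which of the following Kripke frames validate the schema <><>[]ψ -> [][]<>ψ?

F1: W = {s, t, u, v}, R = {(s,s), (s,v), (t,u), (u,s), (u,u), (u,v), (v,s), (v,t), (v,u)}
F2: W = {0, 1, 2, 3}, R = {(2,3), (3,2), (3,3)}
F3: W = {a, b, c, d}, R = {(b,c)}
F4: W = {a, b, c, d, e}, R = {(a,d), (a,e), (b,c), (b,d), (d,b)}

F2, F3

The schema corresponds to a generalized confluence (Geach) condition: forall x forall y forall z ((x R^2 y & x R^2 z) -> exists w (yRw & zRw)).
F1: fails — sR²s, sR²t but no w with sRw and tRw.
F2: holds.
F3: holds.
F4: fails — dR²c, dR²c but no w with cRw and cRw.
Valid on: F2, F3.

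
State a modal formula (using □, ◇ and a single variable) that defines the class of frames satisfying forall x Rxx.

This is reflexivity; the standard corresponding axiom is T: □s → s.

□s → s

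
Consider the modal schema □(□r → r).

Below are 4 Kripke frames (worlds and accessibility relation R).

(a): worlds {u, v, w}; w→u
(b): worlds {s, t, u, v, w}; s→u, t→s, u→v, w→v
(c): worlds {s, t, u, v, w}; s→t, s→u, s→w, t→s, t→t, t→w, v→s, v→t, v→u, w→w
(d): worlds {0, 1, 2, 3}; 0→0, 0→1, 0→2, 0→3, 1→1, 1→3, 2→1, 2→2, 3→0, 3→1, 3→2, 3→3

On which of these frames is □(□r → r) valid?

Frame correspondent (Sahlqvist): ∀x ∀y (Rxy → Ryy) — i.e. shift-reflexivity.
(a): fails — Rwu but not Ruu.
(b): fails — Rsu but not Ruu.
(c): fails — Rvu but not Ruu.
(d): holds.
Valid on: (d).

(d)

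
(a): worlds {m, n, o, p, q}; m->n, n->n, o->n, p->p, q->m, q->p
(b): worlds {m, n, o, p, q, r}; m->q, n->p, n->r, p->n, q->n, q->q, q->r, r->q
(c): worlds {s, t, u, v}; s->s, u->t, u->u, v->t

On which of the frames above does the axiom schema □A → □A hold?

Frame correspondent (Sahlqvist): ∀x ∀z (xRz → ∃w (xRw ∧ z = w)) — i.e. a generalized confluence (Geach) condition.
(a): ✓.
(b): ✓.
(c): ✓.

(a), (b), (c)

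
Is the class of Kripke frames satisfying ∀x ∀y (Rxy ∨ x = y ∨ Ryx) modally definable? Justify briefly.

Not modally definable

Any modally definable frame class is closed under disjoint unions.
Take 2 disjoint single-world reflexive frames: each is trivially connected, but their disjoint union has 2 worlds with no edge between distinct components, so it is not connected.
So the class is not modally definable.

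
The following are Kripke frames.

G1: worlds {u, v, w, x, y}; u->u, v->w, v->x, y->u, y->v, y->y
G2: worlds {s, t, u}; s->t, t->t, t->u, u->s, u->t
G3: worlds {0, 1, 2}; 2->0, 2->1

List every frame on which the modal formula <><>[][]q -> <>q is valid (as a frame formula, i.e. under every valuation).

G2, G3

The schema corresponds to a generalized confluence (Geach) condition: forall x forall y (x R^2 y -> exists w (y R^2 w & xRw)).
G1: fails — yR²v but no t with vR²t and yRt.
G2: satisfies the condition.
G3: satisfies the condition.
Valid on: G2, G3.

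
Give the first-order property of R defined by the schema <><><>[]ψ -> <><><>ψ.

forall x forall y (x R^3 y -> exists w (yRw & x R^3 w))

This is a Sahlqvist (Geach-type) schema ◇^3□^1ψ → □^0◇^3ψ.
Minimal-valuation argument: fix x; take any y with xR^3y and any z with xR^0z. Set V(ψ) to the set of worlds R-reachable from y in exactly 1 step. Then □^1ψ holds at y, so the antecedent holds at x; validity forces ◇^3ψ at z, giving a w with zR^3w and yR^1w.
First-order correspondent: forall x forall y (x R^3 y -> exists w (yRw & x R^3 w)).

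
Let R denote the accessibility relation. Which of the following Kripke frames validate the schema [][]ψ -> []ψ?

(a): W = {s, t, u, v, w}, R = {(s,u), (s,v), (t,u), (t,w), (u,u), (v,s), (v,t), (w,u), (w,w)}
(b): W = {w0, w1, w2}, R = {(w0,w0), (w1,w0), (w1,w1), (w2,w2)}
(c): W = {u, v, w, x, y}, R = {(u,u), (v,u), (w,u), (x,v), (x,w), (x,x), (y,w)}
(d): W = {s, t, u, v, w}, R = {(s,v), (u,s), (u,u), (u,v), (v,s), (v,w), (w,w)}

Frame correspondent (Sahlqvist): forall x forall y (Rxy -> exists z (Rxz & Rzy)) — i.e. density.
(a): fails — Rvt but no z with Rvz and Rzt.
(b): satisfies the condition.
(c): fails — Ryw but no z with Ryz and Rzw.
(d): fails — Rvs but no z with Rvz and Rzs.
Valid on: (b).

(b)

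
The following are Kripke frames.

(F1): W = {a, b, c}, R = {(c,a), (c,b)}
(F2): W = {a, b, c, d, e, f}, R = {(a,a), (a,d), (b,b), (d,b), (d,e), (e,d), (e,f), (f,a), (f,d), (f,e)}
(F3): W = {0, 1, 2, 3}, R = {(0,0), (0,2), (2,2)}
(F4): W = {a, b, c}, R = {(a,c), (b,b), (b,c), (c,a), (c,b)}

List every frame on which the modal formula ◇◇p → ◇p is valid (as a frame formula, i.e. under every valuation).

(F1), (F3)

Frame correspondent (Sahlqvist): ∀x ∀y ∀z (Rxy ∧ Ryz → Rxz) — i.e. transitivity.
(F1): holds.
(F2): fails — Rfe and Ref but not Rff.
(F3): holds.
(F4): fails — Rbc and Rca but not Rba.
Valid on: (F1), (F3).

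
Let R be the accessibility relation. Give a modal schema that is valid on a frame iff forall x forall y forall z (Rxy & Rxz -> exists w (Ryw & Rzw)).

◇□s → □◇s

This is convergence; the standard corresponding axiom is .2: ◇□s → □◇s.
Suppose ◇□s→□◇s is valid. Take Rxy, Rxz and set V(s)={w : Ryw}. Then □s at y so ◇□s at x, so □◇s at x, so ◇s at z, giving w with Rzw and Ryw.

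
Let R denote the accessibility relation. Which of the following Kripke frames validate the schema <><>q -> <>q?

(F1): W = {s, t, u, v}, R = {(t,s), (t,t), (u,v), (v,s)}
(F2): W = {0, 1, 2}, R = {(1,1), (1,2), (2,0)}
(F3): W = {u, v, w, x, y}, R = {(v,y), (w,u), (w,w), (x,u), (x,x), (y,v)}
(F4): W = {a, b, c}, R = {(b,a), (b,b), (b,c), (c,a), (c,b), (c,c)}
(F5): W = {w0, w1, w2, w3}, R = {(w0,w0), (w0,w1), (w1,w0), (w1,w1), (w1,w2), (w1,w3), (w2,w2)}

This is the axiom for transitivity; its first-order frame correspondent is forall x forall y forall z (Rxy & Ryz -> Rxz).
(F1): fails — Ruv and Rvs but not Rus.
(F2): fails — R12 and R20 but not R10.
(F3): fails — Ryv and Rvy but not Ryy.
(F4): condition met.
(F5): fails — Rw0w1 and Rw1w2 but not Rw0w2.
Valid on: (F4).

(F4)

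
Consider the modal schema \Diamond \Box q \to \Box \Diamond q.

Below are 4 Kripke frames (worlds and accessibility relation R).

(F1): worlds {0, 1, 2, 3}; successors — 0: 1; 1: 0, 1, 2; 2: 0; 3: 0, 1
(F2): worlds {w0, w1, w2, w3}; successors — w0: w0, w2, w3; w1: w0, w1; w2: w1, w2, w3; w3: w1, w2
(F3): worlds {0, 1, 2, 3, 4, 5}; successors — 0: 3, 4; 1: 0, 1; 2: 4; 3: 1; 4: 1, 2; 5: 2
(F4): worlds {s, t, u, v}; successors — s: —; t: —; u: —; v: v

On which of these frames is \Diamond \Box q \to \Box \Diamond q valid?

The schema corresponds to convergence: \forall x \forall y \forall z (Rxy \wedge Rxz \to \exists w (Ryw \wedge Rzw)).
(F1): fails — R10 and R12 but 0 and 2 have no common successor.
(F2): satisfies the condition.
(F3): fails — R10 and R11 but 0 and 1 have no common successor.
(F4): satisfies the condition.
Valid on: (F2), (F4).

(F2), (F4)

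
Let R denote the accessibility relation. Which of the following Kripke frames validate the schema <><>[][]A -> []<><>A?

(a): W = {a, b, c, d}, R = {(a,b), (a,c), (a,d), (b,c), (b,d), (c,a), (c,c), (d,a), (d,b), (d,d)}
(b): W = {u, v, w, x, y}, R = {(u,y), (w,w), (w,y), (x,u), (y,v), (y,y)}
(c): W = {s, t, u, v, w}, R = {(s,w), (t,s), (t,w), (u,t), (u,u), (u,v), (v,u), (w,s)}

(a)

The schema corresponds to a generalized confluence (Geach) condition: forall x forall y forall z ((x R^2 y & xRz) -> exists w (y R^2 w & z R^2 w)).
(a): condition met.
(b): fails — uR²v, uRy but no t with vR²t and yR²t.
(c): fails — sR²s, sRw but no w* with sR²w* and wR²w*.
Valid on: (a).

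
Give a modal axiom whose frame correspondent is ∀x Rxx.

□s → s

The condition is reflexivity. The T schema □s → s defines it.
Suppose □s→s is valid. At any x set V(s)={w : Rxw}. Then □s holds at x, so s holds at x, i.e. Rxx.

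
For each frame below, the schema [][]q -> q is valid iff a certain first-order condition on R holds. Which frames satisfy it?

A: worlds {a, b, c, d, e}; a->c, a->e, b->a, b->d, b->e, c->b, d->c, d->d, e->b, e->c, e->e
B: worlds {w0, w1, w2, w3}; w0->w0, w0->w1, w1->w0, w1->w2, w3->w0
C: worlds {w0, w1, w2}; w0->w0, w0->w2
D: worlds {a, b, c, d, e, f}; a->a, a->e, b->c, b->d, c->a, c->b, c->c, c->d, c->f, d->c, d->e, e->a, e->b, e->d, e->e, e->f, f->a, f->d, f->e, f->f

This is the axiom for a generalized confluence (Geach) condition; its first-order frame correspondent is forall x exists w (x R^2 w & x = w).
A: fails — at a but no w with aR²w and a=w.
B: fails — at w2 but no w with w2R²w and w2=w.
C: fails — at w1 but no w with w1R²w and w1=w.
D: holds.

D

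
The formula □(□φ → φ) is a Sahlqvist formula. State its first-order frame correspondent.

shift-reflexivity

Suppose □(□φ→φ) is valid. Take Rxy and set V(φ)={w : Ryw}. Then at y, □φ holds; since □(□φ→φ) at x, □φ→φ at y, so φ at y, i.e. Ryy.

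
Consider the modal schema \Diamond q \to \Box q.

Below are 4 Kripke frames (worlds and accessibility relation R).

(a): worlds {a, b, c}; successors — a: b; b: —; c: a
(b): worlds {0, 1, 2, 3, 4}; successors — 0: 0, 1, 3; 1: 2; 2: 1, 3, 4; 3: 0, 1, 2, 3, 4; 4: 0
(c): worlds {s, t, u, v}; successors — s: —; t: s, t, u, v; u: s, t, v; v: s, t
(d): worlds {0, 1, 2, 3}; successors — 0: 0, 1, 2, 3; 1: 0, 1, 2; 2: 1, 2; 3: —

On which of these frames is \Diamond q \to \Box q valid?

The schema corresponds to partial functionality: \forall x \forall y \forall z (Rxy \wedge Rxz \to y = z).
(a): holds.
(b): fails — 0 sees both 0 and 1.
(c): fails — t sees both s and t.
(d): fails — 0 sees both 0 and 1.

(a)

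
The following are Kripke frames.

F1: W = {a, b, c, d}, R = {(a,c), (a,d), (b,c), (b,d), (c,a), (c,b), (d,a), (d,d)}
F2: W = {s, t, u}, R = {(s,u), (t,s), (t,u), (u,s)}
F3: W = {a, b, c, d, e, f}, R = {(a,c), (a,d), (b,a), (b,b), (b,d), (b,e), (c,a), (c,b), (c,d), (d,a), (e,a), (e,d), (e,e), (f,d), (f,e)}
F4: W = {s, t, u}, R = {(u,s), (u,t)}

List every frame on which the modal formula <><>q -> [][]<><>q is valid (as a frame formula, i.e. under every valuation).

F4

This is the axiom for a generalized confluence (Geach) condition; its first-order frame correspondent is forall x forall y forall z ((x R^2 y & x R^2 z) -> exists w (y = w & z R^2 w)).
F1: fails — aR²b, aR²d but no w with b=w and dR²w.
F2: fails — tR²s, tR²u but no w with s=w and uR²w.
F3: fails — aR²a, aR²d but no w with a=w and dR²w.
F4: condition met.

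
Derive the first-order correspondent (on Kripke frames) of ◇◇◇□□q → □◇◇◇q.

This is a Sahlqvist (Geach-type) schema ◇^3□^2q → □^1◇^3q.
First-order correspondent: ∀x ∀y ∀z ((xR³y ∧ xRz) → ∃w (yR²w ∧ zR³w)).

∀x ∀y ∀z ((xR³y ∧ xRz) → ∃w (yR²w ∧ zR³w))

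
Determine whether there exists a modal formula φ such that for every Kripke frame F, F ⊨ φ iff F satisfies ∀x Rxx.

Yes: it is reflexivity, defined by the T schema □r → r.
Suppose □r→r is valid. At any x set V(r)={w : Rxw}. Then □r holds at x, so r holds at x, i.e. Rxx.

Yes — defined by □r → r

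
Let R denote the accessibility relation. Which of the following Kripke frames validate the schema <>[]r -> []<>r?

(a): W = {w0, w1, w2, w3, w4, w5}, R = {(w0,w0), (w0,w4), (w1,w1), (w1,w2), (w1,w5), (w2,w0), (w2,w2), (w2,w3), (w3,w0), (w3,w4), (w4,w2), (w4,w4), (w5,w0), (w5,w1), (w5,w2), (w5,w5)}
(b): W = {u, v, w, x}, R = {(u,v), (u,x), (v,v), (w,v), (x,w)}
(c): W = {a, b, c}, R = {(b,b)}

This is the axiom for convergence; its first-order frame correspondent is forall x forall y forall z (Rxy & Rxz -> exists w (Ryw & Rzw)).
(a): fails — Rw5w1 and Rw5w0 but w1 and w0 have no common successor.
(b): fails — Ruv and Rux but v and x have no common successor.
(c): ✓.

(c)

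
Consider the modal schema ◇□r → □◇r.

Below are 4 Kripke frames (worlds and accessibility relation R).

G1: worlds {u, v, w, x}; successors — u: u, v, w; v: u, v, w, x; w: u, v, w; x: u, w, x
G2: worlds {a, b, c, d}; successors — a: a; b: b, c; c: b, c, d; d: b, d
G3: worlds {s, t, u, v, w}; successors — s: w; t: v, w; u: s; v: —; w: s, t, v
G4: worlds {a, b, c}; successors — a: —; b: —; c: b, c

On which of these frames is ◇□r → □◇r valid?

This is the axiom for convergence; its first-order frame correspondent is ∀x ∀y ∀z (Rxy ∧ Rxz → ∃w (Ryw ∧ Rzw)).
G1: ✓.
G2: ✓.
G3: fails — Rtv and Rtv but v and v have no common successor.
G4: fails — Rcc and Rcb but c and b have no common successor.
Valid on: G1, G2.

G1, G2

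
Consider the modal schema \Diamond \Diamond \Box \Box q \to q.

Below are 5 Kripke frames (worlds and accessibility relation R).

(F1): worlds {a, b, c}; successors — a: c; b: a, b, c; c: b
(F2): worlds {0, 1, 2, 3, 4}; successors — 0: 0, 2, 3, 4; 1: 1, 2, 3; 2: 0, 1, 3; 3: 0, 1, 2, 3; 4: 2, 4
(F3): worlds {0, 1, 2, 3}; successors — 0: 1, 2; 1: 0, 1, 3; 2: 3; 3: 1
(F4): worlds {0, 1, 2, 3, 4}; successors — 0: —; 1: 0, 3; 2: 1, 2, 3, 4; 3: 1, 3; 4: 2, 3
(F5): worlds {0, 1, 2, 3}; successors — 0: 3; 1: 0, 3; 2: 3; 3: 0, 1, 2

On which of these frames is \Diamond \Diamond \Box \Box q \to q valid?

The schema corresponds to a generalized confluence (Geach) condition: \forall x \forall y (x R^2 y \to \exists w (y R^2 w \wedge x = w)).
(F1): fails — cR²a but no w with aR²w and c=w.
(F2): fails — 4R²1 but no w with 1R²w and 4=w.
(F3): ✓.
(F4): fails — 2R²0 but no w with 0R²w and 2=w.
(F5): fails — 1R²3 but no w with 3R²w and 1=w.
Valid on: (F3).

(F3)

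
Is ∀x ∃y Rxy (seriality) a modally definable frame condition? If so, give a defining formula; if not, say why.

Definable; □p → ◇p defines it

This is a Sahlqvist condition; the D axiom □p → ◇p defines it.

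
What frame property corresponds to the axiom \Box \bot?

Emptiness of R

This schema is the Ver axiom.
Its frame correspondent is emptiness of R — \forall x \forall y \neg Rxy.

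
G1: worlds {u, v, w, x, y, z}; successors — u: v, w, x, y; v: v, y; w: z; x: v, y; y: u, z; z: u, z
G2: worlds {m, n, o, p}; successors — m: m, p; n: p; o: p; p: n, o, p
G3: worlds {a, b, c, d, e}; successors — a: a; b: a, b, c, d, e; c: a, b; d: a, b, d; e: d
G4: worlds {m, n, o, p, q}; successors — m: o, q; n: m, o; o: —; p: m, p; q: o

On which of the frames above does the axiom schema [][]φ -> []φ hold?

G2, G3

The schema corresponds to density: forall x forall y (Rxy -> exists z (Rxz & Rzy)).
G1: fails — Ruw but no t with Rut and Rtw.
G2: holds.
G3: holds.
G4: fails — Rmq but no z with Rmz and Rzq.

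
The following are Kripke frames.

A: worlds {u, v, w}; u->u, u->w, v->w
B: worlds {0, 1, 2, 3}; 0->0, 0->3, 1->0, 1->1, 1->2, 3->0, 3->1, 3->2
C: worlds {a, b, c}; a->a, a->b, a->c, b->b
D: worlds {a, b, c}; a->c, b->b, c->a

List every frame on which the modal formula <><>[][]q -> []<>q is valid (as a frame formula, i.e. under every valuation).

D

This is the axiom for a generalized confluence (Geach) condition; its first-order frame correspondent is forall x forall y forall z ((x R^2 y & xRz) -> exists w (y R^2 w & zRw)).
A: fails — uR²u, uRw but no t with uR²t and wRt.
B: fails — 0R²2, 0R0 but no w with 2R²w and 0Rw.
C: fails — aR²a, aRc but no w with aR²w and cRw.
D: holds.
Valid on: D.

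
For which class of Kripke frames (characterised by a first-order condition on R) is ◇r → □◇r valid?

the Euclidean property: ∀x ∀y ∀z (Rxy ∧ Rxz → Ryz)

Suppose ◇r→□◇r is valid. Take Rxy, Rxz and set V(r)={y}. Then ◇r at x, so □◇r at x, so ◇r at z, so some w with Rzw has r; w=y, i.e. Rzy. By symmetry of the argument, Ryz.
The converse is a direct semantic check.
So the correspondent is the Euclidean property.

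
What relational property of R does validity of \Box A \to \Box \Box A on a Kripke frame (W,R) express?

Transitivity

Suppose □A→□□A is valid. Take Rxy, Ryz and set V(A)={w : Rxw}. Then □A at x, so □□A at x, so □A at y, so A at z, i.e. Rxz.
The converse is a direct semantic check.
So the correspondent is transitivity.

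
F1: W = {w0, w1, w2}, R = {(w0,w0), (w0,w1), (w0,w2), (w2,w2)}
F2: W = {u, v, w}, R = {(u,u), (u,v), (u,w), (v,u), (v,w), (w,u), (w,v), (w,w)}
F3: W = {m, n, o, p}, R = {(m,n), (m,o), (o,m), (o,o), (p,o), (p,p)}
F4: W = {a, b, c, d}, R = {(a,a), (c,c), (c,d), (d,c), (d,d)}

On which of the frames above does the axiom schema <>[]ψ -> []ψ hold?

F4

Frame correspondent (Sahlqvist): forall x forall y forall z (Rxy & Rxz -> Ryz) — i.e. the Euclidean property.
F1: fails — Rw0w1 and Rw0w1 but not Rw1w1.
F2: fails — Ruv and Ruv but not Rvv.
F3: fails — Rmo and Rmn but not Ron.
F4: condition met.
Valid on: F4.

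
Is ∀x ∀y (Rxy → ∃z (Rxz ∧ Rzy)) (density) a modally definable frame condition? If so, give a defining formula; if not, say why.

Yes — defined by □□p → □p

Yes: it is density, defined by the C4 schema □□p → □p.
Suppose □□p→□p is valid. Take Rxy and set V(p)={w : xR²w}. Then □□p at x, so □p at x, so p at y, i.e. ∃z(Rxz∧Rzy).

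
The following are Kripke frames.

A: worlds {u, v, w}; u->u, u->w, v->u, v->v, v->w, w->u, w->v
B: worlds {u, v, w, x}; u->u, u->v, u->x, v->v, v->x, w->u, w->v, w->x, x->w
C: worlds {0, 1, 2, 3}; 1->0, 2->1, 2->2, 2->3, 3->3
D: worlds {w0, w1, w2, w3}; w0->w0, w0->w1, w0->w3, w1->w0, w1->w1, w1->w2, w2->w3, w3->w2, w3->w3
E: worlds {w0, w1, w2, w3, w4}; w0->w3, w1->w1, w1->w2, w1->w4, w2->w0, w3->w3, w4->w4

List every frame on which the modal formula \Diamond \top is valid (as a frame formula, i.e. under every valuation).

The schema corresponds to seriality: \forall x \exists y Rxy.
A: satisfies the condition.
B: satisfies the condition.
C: fails — world 0 has no successor.
D: satisfies the condition.
E: satisfies the condition.
Valid on: A, B, D, E.

A, B, D, E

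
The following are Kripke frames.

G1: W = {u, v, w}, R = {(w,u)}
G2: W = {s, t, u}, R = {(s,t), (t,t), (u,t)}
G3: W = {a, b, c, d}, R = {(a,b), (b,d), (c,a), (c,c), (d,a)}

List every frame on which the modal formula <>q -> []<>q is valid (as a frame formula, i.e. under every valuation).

G2

Frame correspondent (Sahlqvist): forall x forall y forall z (Rxy & Rxz -> Ryz) — i.e. the Euclidean property.
G1: fails — Rwu and Rwu but not Ruu.
G2: satisfies the condition.
G3: fails — Rab and Rab but not Rbb.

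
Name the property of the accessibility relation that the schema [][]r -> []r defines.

Suppose □□r→□r is valid. Take Rxy and set V(r)={w : xR²w}. Then □□r at x, so □r at x, so r at y, i.e. ∃z(Rxz∧Rzy).

density: forall x forall y (Rxy -> exists z (Rxz & Rzy))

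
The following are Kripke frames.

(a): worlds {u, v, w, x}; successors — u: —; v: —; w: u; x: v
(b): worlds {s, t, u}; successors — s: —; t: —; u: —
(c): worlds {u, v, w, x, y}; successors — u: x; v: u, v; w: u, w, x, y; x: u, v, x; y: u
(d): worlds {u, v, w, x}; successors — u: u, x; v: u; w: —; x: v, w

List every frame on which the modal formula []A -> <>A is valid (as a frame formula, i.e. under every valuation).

This is the axiom for seriality; its first-order frame correspondent is forall x exists y Rxy.
(a): fails — world u has no successor.
(b): fails — world s has no successor.
(c): condition met.
(d): fails — world w has no successor.

(c)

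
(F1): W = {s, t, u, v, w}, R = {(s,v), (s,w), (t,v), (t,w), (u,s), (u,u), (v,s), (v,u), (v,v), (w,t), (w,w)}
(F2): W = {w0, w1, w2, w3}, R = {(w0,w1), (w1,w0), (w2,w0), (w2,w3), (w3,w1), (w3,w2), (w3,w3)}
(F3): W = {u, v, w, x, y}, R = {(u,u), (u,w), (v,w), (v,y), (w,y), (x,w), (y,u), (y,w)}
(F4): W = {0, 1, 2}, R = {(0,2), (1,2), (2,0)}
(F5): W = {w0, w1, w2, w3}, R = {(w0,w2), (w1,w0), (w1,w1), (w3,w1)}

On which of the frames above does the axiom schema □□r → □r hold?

This is the axiom for density; its first-order frame correspondent is ∀x ∀y (Rxy → ∃z (Rxz ∧ Rzy)).
(F1): holds.
(F2): fails — Rw1w0 but no z with Rw1z and Rzw0.
(F3): fails — Rxw but no z with Rxz and Rzw.
(F4): fails — R12 but no z with R1z and Rz2.
(F5): fails — Rw0w2 but no z with Rw0z and Rzw2.
Valid on: (F1).

(F1)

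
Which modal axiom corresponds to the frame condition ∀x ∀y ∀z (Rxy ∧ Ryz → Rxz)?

The condition is transitivity. The 4 schema □q → □□q defines it.

□q → □□q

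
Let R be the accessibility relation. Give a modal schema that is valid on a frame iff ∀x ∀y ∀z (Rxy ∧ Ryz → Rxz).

□ψ → □□ψ

This is transitivity; the standard corresponding axiom is 4: □ψ → □□ψ.
Suppose □ψ→□□ψ is valid. Take Rxy, Ryz and set V(ψ)={w : Rxw}. Then □ψ at x, so □□ψ at x, so □ψ at y, so ψ at z, i.e. Rxz.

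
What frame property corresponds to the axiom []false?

□⊥ is valid iff no world has any successor (otherwise □⊥ fails at any world with one).
Conversely, any frame satisfying forall x forall y ~Rxy validates the schema.
Frame condition: forall x forall y ~Rxy.

Emptiness of R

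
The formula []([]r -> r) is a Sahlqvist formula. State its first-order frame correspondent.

Suppose □(□r→r) is valid. Take Rxy and set V(r)={w : Ryw}. Then at y, □r holds; since □(□r→r) at x, □r→r at y, so r at y, i.e. Ryy.
Conversely, on a frame with shift-reflexivity the schema holds at every world under every valuation.
Frame condition: forall x forall y (Rxy -> Ryy).

shift-reflexivity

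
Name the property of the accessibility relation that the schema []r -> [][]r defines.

transitivity

Suppose □r→□□r is valid. Take Rxy, Ryz and set V(r)={w : Rxw}. Then □r at x, so □□r at x, so □r at y, so r at z, i.e. Rxz.
Conversely, on a frame with transitivity the schema holds at every world under every valuation.
Frame condition: forall x forall y forall z (Rxy & Ryz -> Rxz).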